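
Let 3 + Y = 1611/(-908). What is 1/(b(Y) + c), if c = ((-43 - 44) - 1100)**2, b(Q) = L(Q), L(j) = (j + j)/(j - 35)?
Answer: 7223/10176984821 ≈ 7.0974e-7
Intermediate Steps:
Y = -4335/908 (Y = -3 + 1611/(-908) = -3 + 1611*(-1/908) = -3 - 1611/908 = -4335/908 ≈ -4.7742)
L(j) = 2*j/(-35 + j) (L(j) = (2*j)/(-35 + j) = 2*j/(-35 + j))
b(Q) = 2*Q/(-35 + Q)
c = 1408969 (c = (-87 - 1100)**2 = (-1187)**2 = 1408969)
1/(b(Y) + c) = 1/(2*(-4335/908)/(-35 - 4335/908) + 1408969) = 1/(2*(-4335/908)/(-36115/908) + 1408969) = 1/(2*(-4335/908)*(-908/36115) + 1408969) = 1/(1734/7223 + 1408969) = 1/(10176984821/7223) = 7223/10176984821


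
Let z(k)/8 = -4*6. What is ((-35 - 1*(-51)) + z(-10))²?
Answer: 30976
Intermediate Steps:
z(k) = -192 (z(k) = 8*(-4*6) = 8*(-24) = -192)
((-35 - 1*(-51)) + z(-10))² = ((-35 - 1*(-51)) - 192)² = ((-35 + 51) - 192)² = (16 - 192)² = (-176)² = 30976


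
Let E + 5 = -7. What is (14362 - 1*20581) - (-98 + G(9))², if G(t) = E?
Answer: -18319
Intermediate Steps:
E = -12 (E = -5 - 7 = -12)
G(t) = -12
(14362 - 1*20581) - (-98 + G(9))² = (14362 - 1*20581) - (-98 - 12)² = (14362 - 20581) - 1*(-110)² = -6219 - 1*12100 = -6219 - 12100 = -18319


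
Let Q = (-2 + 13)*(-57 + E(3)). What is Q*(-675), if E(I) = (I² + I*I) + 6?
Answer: 245025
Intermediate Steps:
E(I) = 6 + 2*I² (E(I) = (I² + I²) + 6 = 2*I² + 6 = 6 + 2*I²)
Q = -363 (Q = (-2 + 13)*(-57 + (6 + 2*3²)) = 11*(-57 + (6 + 2*9)) = 11*(-57 + (6 + 18)) = 11*(-57 + 24) = 11*(-33) = -363)
Q*(-675) = -363*(-675) = 245025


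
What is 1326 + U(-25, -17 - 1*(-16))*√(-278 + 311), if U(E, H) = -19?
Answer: 1326 - 19*√33 ≈ 1216.9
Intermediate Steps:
1326 + U(-25, -17 - 1*(-16))*√(-278 + 311) = 1326 - 19*√(-278 + 311) = 1326 - 19*√33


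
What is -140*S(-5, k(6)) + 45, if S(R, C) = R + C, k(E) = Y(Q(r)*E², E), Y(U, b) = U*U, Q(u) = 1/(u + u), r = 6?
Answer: -515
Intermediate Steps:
Q(u) = 1/(2*u)
Y(U, b) = U²
k(E) = E⁴/144 (k(E) = (((½)/6)*E²)² = (((½)*(⅙))*E²)² = (E²/12)² = E⁴/144)
S(R, C) = C + R
-140*S(-5, k(6)) + 45 = -140*((1/144)*6⁴ - 5) + 45 = -140*((1/144)*1296 - 5) + 45 = -140*(9 - 5) + 45 = -140*4 + 45 = -560 + 45 = -515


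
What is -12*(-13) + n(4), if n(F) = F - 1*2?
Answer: 158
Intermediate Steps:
n(F) = -2 + F (n(F) = F - 2 = -2 + F)
-12*(-13) + n(4) = -12*(-13) + (-2 + 4) = 156 + 2 = 158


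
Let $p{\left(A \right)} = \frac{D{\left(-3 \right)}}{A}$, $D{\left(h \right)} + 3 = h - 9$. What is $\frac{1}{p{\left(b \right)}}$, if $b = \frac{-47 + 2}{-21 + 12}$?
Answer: $- \frac{1}{3} \approx -0.33333$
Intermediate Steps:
$D{\left(h \right)} = -12 + h$ ($D{\left(h \right)} = -3 + \left(h - 9\right) = -3 + \left(-9 + h\right) = -12 + h$)
$b = 5$ ($b = - \frac{45}{-9} = \left(-45\right) \left(- \frac{1}{9}\right) = 5$)
$p{\left(A \right)} = - \frac{15}{A}$ ($p{\left(A \right)} = \frac{-12 - 3}{A} = - \frac{15}{A}$)
$\frac{1}{p{\left(b \right)}} = \frac{1}{\left(-15\right) \frac{1}{5}} = \frac{1}{-3} = - \frac{1}{3}$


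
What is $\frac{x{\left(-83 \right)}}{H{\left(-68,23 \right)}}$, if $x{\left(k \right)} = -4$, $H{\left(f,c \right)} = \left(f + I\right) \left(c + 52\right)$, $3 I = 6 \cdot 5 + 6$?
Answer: $\frac{1}{1050} \approx 0.00095238$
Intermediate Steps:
$I = 12$ ($I = \frac{6 \cdot 5 + 6}{3} = \frac{30 + 6}{3} = \frac{1}{3} \cdot 36 = 12$)
$H{\left(f,c \right)} = \left(12 + f\right) \left(52 + c\right)$ ($H{\left(f,c \right)} = \left(f + 12\right) \left(c + 52\right) = \left(12 + f\right) \left(52 + c\right)$)
$\frac{x{\left(-83 \right)}}{H{\left(-68,23 \right)}} = - \frac{4}{624 + 12 \cdot 23 + 52 \left(-68\right) + 23 \left(-68\right)} = - \frac{4}{624 + 276 - 3536 - 1564} = - \frac{4}{-4200} = \left(-4\right) \left(- \frac{1}{4200}\right) = \frac{1}{1050}$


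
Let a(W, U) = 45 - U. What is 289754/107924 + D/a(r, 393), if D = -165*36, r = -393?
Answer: 30912623/1564898 ≈ 19.754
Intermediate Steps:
D = -5940
289754/107924 + D/a(r, 393) = 289754/107924 - 5940/(45 - 1*393) = 289754*(1/107924) - 5940/(45 - 393) = 144877/53962 - 5940/(-348) = 144877/53962 - 5940*(-1/348) = 144877/53962 + 495/29 = 30912623/1564898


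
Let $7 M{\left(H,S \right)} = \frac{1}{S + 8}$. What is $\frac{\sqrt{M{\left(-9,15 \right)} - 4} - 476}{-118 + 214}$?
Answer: $- \frac{119}{24} + \frac{i \sqrt{103523}}{15456} \approx -4.9583 + 0.020817 i$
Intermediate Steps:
$M{\left(H,S \right)} = \frac{1}{7 \left(8 + S\right)}$ ($M{\left(H,S \right)} = \frac{1}{7 \left(S + 8\right)} = \frac{1}{7 \left(8 + S\right)}$)
$\frac{\sqrt{M{\left(-9,15 \right)} - 4} - 476}{-118 + 214} = \frac{\sqrt{\frac{1}{7 \left(8 + 15\right)} - 4} - 476}{-118 + 214} = \frac{\sqrt{\frac{1}{7 \cdot 23} - 4} - 476}{96} = \left(\sqrt{\frac{1}{7} \cdot \frac{1}{23} - 4} - 476\right) \frac{1}{96} = \left(\sqrt{\frac{1}{161} - 4} - 476\right) \frac{1}{96} = \left(\sqrt{- \frac{643}{161}} - 476\right) \frac{1}{96} = \left(\frac{i \sqrt{103523}}{161} - 476\right) \frac{1}{96} = \left(-476 + \frac{i \sqrt{103523}}{161}\right) \frac{1}{96} = - \frac{119}{24} + \frac{i \sqrt{103523}}{15456}$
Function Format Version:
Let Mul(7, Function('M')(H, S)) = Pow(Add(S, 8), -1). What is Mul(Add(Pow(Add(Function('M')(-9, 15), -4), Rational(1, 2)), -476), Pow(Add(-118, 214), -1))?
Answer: Add(Rational(-119, 24), Mul(Rational(1, 15456), I, Pow(103523, Rational(1, 2)))) ≈ Add(-4.9583, Mul(0.020817, I))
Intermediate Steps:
Function('M')(H, S) = Mul(Rational(1, 7), Pow(Add(8, S), -1)) (Function('M')(H, S) = Mul(Rational(1, 7), Pow(Add(S, 8), -1)) = Mul(Rational(1, 7), Pow(Add(8, S), -1)))
Mul(Add(Pow(Add(Function('M')(-9, 15), -4), Rational(1, 2)), -476), Pow(Add(-118, 214), -1)) = Mul(Add(Pow(Add(Mul(Rational(1, 7), Pow(Add(8, 15), -1)), -4), Rational(1, 2)), -476), Pow(Add(-118, 214), -1)) = Mul(Add(Pow(Add(Mul(Rational(1, 7), Pow(23, -1)), -4), Rational(1, 2)), -476), Pow(96, -1)) = Mul(Add(Pow(Add(Mul(Rational(1, 7), Rational(1, 23)), -4), Rational(1, 2)), -476), Rational(1, 96)) = Mul(Add(Pow(Add(Rational(1, 161), -4), Rational(1, 2)), -476), Rational(1, 96)) = Mul(Add(Pow(Rational(-643, 161), Rational(1, 2)), -476), Rational(1, 96)) = Mul(Add(Mul(Rational(1, 161), I, Pow(103523, Rational(1, 2))), -476), Rational(1, 96)) = Mul(Add(-476, Mul(Rational(1, 161), I, Pow(103523, Rational(1, 2)))), Rational(1, 96)) = Add(Rational(-119, 24), Mul(Rational(1, 15456), I, Pow(103523, Rational(1, 2))))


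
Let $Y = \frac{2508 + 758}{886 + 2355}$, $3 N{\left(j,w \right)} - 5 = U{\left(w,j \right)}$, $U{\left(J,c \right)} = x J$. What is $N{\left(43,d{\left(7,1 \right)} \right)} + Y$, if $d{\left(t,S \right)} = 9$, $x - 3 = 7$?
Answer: $\frac{317693}{9723} \approx 32.674$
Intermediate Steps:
$x = 10$ ($x = 3 + 7 = 10$)
$U{\left(J,c \right)} = 10 J$
$N{\left(j,w \right)} = \frac{5}{3} + \frac{10 w}{3}$
$Y = \frac{3266}{3241} \approx 1.0077$
$N{\left(43,d{\left(7,1 \right)} \right)} + Y = \left(\frac{5}{3} + \frac{10}{3} \cdot 9\right) + \frac{3266}{3241} = \left(\frac{5}{3} + 30\right) + \frac{3266}{3241} = \frac{95}{3} + \frac{3266}{3241} = \frac{317693}{9723}$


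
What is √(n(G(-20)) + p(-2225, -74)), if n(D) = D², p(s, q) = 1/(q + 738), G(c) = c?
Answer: √44089766/332 ≈ 20.000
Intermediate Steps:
p(s, q) = 1/(738 + q)
√(n(G(-20)) + p(-2225, -74)) = √((-20)² + 1/(738 - 74)) = √(400 + 1/664) = √(265601/664) = √44089766/332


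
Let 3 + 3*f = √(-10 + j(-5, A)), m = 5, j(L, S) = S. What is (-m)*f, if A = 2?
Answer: 5 - 10*I*√2/3 ≈ 5.0 - 4.714*I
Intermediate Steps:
f = -1 + 2*I*√2/3 (f = -1 + √(-10 + 2)/3 = -1 + √(-8)/3 = -1 + (2*I*√2)/3 = -1 + 2*I*√2/3 ≈ -1.0 + 0.94281*I)
(-m)*f = (-1*5)*(-1 + 2*I*√2/3) = -5*(-1 + 2*I*√2/3) = 5 - 10*I*√2/3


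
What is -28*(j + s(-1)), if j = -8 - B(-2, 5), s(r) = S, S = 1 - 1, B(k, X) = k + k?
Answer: 112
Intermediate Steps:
B(k, X) = 2*k
S = 0
s(r) = 0
j = -4 (j = -8 - 2*(-2) = -8 - 1*(-4) = -8 + 4 = -4)
-28*(j + s(-1)) = -28*(-4 + 0) = -28*(-4) = 112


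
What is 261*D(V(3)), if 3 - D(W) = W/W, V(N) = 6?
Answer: 522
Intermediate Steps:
D(W) = 2 (D(W) = 3 - W/W = 3 - 1*1 = 3 - 1 = 2)
261*D(V(3)) = 261*2 = 522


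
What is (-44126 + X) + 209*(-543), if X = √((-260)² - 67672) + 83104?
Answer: -74509 + 6*I*√2 ≈ -74509.0 + 8.4853*I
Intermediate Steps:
X = 83104 + 6*I*√2 (X = √(67600 - 67672) + 83104 = √(-72) + 83104 = 6*I*√2 + 83104 = 83104 + 6*I*√2 ≈ 83104.0 + 8.4853*I)
(-44126 + X) + 209*(-543) = (-44126 + (83104 + 6*I*√2)) + 209*(-543) = (38978 + 6*I*√2) - 113487 = -74509 + 6*I*√2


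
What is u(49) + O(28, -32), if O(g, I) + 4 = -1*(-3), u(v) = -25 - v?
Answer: -75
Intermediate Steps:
O(g, I) = -1 (O(g, I) = -4 - 1*(-3) = -4 + 3 = -1)
u(49) + O(28, -32) = (-25 - 1*49) - 1 = (-25 - 49) - 1 = -74 - 1 = -75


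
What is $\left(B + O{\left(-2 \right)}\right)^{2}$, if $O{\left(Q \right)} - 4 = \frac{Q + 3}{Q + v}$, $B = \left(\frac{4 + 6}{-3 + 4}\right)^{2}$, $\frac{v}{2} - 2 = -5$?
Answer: $\frac{690561}{64} \approx 10790.0$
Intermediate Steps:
$v = -6$ ($v = 4 + 2 \left(-5\right) = 4 - 10 = -6$)
$B = 100$ ($B = \left(\frac{10}{1}\right)^{2} = \left(10 \cdot 1\right)^{2} = 10^{2} = 100$)
$O{\left(Q \right)} = 4 + \frac{3 + Q}{-6 + Q}$ ($O{\left(Q \right)} = 4 + \frac{Q + 3}{Q - 6} = 4 + \frac{3 + Q}{-6 + Q}$)
$\left(B + O{\left(-2 \right)}\right)^{2} = \left(100 + \frac{-21 + 5 \left(-2\right)}{-6 - 2}\right)^{2} = \left(100 + \frac{-21 - 10}{-8}\right)^{2} = \left(100 - - \frac{31}{8}\right)^{2} = \left(100 + \frac{31}{8}\right)^{2} = \left(\frac{831}{8}\right)^{2} = \frac{690561}{64}$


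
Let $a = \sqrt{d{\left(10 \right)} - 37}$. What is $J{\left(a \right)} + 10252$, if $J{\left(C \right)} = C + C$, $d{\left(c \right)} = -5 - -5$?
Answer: $10252 + 2 i \sqrt{37} \approx 10252.0 + 12.166 i$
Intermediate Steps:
$d{\left(c \right)} = 0$ ($d{\left(c \right)} = -5 + 5 = 0$)
$a = i \sqrt{37}$ ($a = \sqrt{0 - 37} = \sqrt{-37} = i \sqrt{37} \approx 6.0828 i$)
$J{\left(C \right)} = 2 C$
$J{\left(a \right)} + 10252 = 2 i \sqrt{37} + 10252 = 10252 + 2 i \sqrt{37}$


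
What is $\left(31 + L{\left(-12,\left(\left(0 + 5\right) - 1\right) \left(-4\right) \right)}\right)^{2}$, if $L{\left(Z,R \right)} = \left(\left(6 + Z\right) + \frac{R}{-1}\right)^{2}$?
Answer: $17161$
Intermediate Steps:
$L{\left(Z,R \right)} = \left(6 + Z - R\right)^{2}$ ($L{\left(Z,R \right)} = \left(\left(6 + Z\right) + R \left(-1\right)\right)^{2} = \left(\left(6 + Z\right) - R\right)^{2} = \left(6 + Z - R\right)^{2}$)
$\left(31 + L{\left(-12,\left(\left(0 + 5\right) - 1\right) \left(-4\right) \right)}\right)^{2} = \left(31 + \left(6 - 12 - \left(\left(0 + 5\right) - 1\right) \left(-4\right)\right)^{2}\right)^{2} = \left(31 + \left(6 - 12 - \left(5 - 1\right) \left(-4\right)\right)^{2}\right)^{2} = \left(31 + \left(6 - 12 - 4 \left(-4\right)\right)^{2}\right)^{2} = \left(31 + \left(6 - 12 - -16\right)^{2}\right)^{2} = \left(31 + \left(6 - 12 + 16\right)^{2}\right)^{2} = \left(31 + 10^{2}\right)^{2} = \left(31 + 100\right)^{2} = 131^{2} = 17161$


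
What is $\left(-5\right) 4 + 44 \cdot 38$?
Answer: $1652$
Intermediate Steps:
$\left(-5\right) 4 + 44 \cdot 38 = -20 + 1672 = 1652$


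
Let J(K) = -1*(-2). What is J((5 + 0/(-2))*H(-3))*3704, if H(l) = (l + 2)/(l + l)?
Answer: 7408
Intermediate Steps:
H(l) = (2 + l)/(2*l) (H(l) = (2 + l)/((2*l)) = (2 + l)*(1/(2*l)) = (2 + l)/(2*l))
J(K) = 2
J((5 + 0/(-2))*H(-3))*3704 = 2*3704 = 7408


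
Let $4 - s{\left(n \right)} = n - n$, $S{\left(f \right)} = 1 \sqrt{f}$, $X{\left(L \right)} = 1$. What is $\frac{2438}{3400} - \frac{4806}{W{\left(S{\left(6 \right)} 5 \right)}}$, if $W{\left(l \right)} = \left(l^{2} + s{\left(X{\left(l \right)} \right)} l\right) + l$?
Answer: $- \frac{320713}{8500} + \frac{801 \sqrt{6}}{125} \approx -22.035$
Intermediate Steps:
$S{\left(f \right)} = \sqrt{f}$
$s{\left(n \right)} = 4$ ($s{\left(n \right)} = 4 - \left(n - n\right) = 4 - 0 = 4 + 0 = 4$)
$W{\left(l \right)} = l^{2} + 5 l$ ($W{\left(l \right)} = \left(l^{2} + 4 l\right) + l = l^{2} + 5 l$)
$\frac{2438}{3400} - \frac{4806}{W{\left(S{\left(6 \right)} 5 \right)}} = \frac{2438}{3400} - \frac{4806}{\sqrt{6} \cdot 5 \left(5 + \sqrt{6} \cdot 5\right)} = 2438 \cdot \frac{1}{3400} - \frac{4806}{5 \sqrt{6} \left(5 + 5 \sqrt{6}\right)} = \frac{1219}{1700} - \frac{4806}{5 \sqrt{6} \left(5 + 5 \sqrt{6}\right)} = \frac{1219}{1700} - 4806 \frac{\sqrt{6}}{30 \left(5 + 5 \sqrt{6}\right)} = \frac{1219}{1700} - \frac{801 \sqrt{6}}{5 \left(5 + 5 \sqrt{6}\right)}$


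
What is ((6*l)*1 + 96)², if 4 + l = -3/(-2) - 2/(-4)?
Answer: 7056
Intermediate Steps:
l = -2 (l = -4 + (-3/(-2) - 2/(-4)) = -4 + (-3*(-½) - 2*(-¼)) = -4 + (3/2 + ½) = -4 + 2 = -2)
((6*l)*1 + 96)² = ((6*(-2))*1 + 96)² = (-12*1 + 96)² = (-12 + 96)² = 84² = 7056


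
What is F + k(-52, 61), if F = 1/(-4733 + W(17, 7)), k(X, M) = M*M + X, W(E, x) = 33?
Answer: 17244299/4700 ≈ 3669.0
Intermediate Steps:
k(X, M) = X + M**2 (k(X, M) = M**2 + X = X + M**2)
F = -1/4700 (F = 1/(-4733 + 33) = 1/(-4700) = -1/4700 ≈ -0.00021277)
F + k(-52, 61) = -1/4700 + (-52 + 61**2) = -1/4700 + (-52 + 3721) = -1/4700 + 3669 = 17244299/4700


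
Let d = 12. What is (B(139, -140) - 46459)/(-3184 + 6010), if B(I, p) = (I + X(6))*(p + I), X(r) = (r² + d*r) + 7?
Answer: -15571/942 ≈ -16.530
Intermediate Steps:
X(r) = 7 + r² + 12*r (X(r) = (r² + 12*r) + 7 = 7 + r² + 12*r)
B(I, p) = (115 + I)*(I + p) (B(I, p) = (I + (7 + 6² + 12*6))*(p + I) = (I + (7 + 36 + 72))*(I + p) = (I + 115)*(I + p) = (115 + I)*(I + p))
(B(139, -140) - 46459)/(-3184 + 6010) = ((139² + 115*139 + 115*(-140) + 139*(-140)) - 46459)/(-3184 + 6010) = ((19321 + 15985 - 16100 - 19460) - 46459)/2826 = (-254 - 46459)*(1/2826) = -46713*1/2826 = -15571/942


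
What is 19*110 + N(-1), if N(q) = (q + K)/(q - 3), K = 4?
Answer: 8357/4 ≈ 2089.3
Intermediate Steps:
N(q) = (4 + q)/(-3 + q) (N(q) = (q + 4)/(q - 3) = (4 + q)/(-3 + q))
19*110 + N(-1) = 19*110 + (4 - 1)/(-3 - 1) = 2090 + 3/(-4) = 2090 - ¼*3 = 2090 - ¾ = 8357/4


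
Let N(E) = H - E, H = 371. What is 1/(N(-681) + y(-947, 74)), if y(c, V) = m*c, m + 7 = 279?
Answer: -1/256532 ≈ -3.8982e-6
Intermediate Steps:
m = 272 (m = -7 + 279 = 272)
N(E) = 371 - E
y(c, V) = 272*c
1/(N(-681) + y(-947, 74)) = 1/((371 - 1*(-681)) + 272*(-947)) = 1/((371 + 681) - 257584) = 1/(1052 - 257584) = 1/(-256532) = -1/256532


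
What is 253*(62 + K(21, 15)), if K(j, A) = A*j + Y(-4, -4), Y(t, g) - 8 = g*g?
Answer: 101453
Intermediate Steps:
Y(t, g) = 8 + g² (Y(t, g) = 8 + g*g = 8 + g²)
K(j, A) = 24 + A*j (K(j, A) = A*j + (8 + (-4)²) = A*j + (8 + 16) = A*j + 24 = 24 + A*j)
253*(62 + K(21, 15)) = 253*(62 + (24 + 15*21)) = 253*(62 + (24 + 315)) = 253*(62 + 339) = 253*401 = 101453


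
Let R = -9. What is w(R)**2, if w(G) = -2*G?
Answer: 324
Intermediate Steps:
w(R)**2 = (-2*(-9))**2 = 18**2 = 324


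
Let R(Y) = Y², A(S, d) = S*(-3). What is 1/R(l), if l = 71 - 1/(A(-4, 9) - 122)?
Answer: 12100/61011721 ≈ 0.00019832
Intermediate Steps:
A(S, d) = -3*S
l = 7811/110 (l = 71 - 1/(-3*(-4) - 122) = 71 - 1/(12 - 122) = 71 - 1/(-110) = 71 - 1*(-1/110) = 71 + 1/110 = 7811/110 ≈ 71.009)
1/R(l) = 1/((7811/110)²) = 1/(61011721/12100) = 12100/61011721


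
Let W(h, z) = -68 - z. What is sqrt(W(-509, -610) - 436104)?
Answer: I*sqrt(435562) ≈ 659.97*I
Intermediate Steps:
sqrt(W(-509, -610) - 436104) = sqrt((-68 - 1*(-610)) - 436104) = sqrt((-68 + 610) - 436104) = sqrt(542 - 436104) = sqrt(-435562) = I*sqrt(435562)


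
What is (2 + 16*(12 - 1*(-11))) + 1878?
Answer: 2248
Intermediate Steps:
(2 + 16*(12 - 1*(-11))) + 1878 = (2 + 16*(12 + 11)) + 1878 = (2 + 16*23) + 1878 = (2 + 368) + 1878 = 370 + 1878 = 2248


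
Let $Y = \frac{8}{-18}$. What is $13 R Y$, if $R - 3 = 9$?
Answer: $- \frac{208}{3} \approx -69.333$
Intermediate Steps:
$R = 12$ ($R = 3 + 9 = 12$)
$Y = - \frac{4}{9}$ ($Y = 8 \left(- \frac{1}{18}\right) = - \frac{4}{9} \approx -0.44444$)
$13 R Y = 13 \cdot 12 \left(- \frac{4}{9}\right) = 156 \left(- \frac{4}{9}\right) = - \frac{208}{3}$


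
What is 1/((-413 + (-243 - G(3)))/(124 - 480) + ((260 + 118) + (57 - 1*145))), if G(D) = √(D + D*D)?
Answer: 3082248/899531567 - 178*√3/2698594701 ≈ 0.0034264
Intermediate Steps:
G(D) = √(D + D²)
1/((-413 + (-243 - G(3)))/(124 - 480) + ((260 + 118) + (57 - 1*145))) = 1/((-413 + (-243 - √(3*(1 + 3))))/(124 - 480) + ((260 + 118) + (57 - 1*145))) = 1/((-413 + (-243 - √(3*4)))/(-356) + (378 + (57 - 145))) = 1/((-413 + (-243 - √12))*(-1/356) + (378 - 88)) = 1/((-413 + (-243 - 2*√3))*(-1/356) + 290) = 1/((-656 - 2*√3)*(-1/356) + 290) = 1/((164/89 + √3/178) + 290) = 1/(25974/89 + √3/178)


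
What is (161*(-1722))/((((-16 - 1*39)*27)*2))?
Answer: 46207/495 ≈ 93.347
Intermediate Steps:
(161*(-1722))/((((-16 - 1*39)*27)*2)) = -277242*1/(54*(-16 - 39)) = -277242/(-55*27*2) = -277242/((-1485*2)) = -277242/(-2970) = -277242*(-1/2970) = 46207/495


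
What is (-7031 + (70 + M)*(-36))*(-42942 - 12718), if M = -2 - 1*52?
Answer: 423405620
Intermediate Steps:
M = -54 (M = -2 - 52 = -54)
(-7031 + (70 + M)*(-36))*(-42942 - 12718) = (-7031 + (70 - 54)*(-36))*(-42942 - 12718) = (-7031 + 16*(-36))*(-55660) = (-7031 - 576)*(-55660) = -7607*(-55660) = 423405620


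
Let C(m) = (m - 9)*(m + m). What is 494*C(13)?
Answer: 51376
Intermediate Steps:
C(m) = 2*m*(-9 + m) (C(m) = (-9 + m)*(2*m) = 2*m*(-9 + m))
494*C(13) = 494*(2*13*(-9 + 13)) = 494*(2*13*4) = 494*104 = 51376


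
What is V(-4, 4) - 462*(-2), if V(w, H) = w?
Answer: 920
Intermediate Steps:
V(-4, 4) - 462*(-2) = -4 - 462*(-2) = -4 - 154*(-6) = -4 + 924 = 920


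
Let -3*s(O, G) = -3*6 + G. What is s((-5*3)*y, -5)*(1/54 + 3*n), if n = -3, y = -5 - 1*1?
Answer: -11155/162 ≈ -68.858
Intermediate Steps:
y = -6 (y = -5 - 1 = -6)
s(O, G) = 6 - G/3 (s(O, G) = -(-3*6 + G)/3 = -(-18 + G)/3 = 6 - G/3)
s((-5*3)*y, -5)*(1/54 + 3*n) = (6 - 1/3*(-5))*(1/54 + 3*(-3)) = (6 + 5/3)*(1/54 - 9) = (23/3)*(-485/54) = -11155/162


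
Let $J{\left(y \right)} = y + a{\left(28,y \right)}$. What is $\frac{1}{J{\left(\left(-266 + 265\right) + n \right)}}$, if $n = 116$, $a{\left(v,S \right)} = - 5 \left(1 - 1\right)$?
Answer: $\frac{1}{115} \approx 0.0086956$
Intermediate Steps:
$a{\left(v,S \right)} = 0$ ($a{\left(v,S \right)} = \left(-5\right) 0 = 0$)
$J{\left(y \right)} = y$ ($J{\left(y \right)} = y + 0 = y$)
$\frac{1}{J{\left(\left(-266 + 265\right) + n \right)}} = \frac{1}{\left(-266 + 265\right) + 116} = \frac{1}{-1 + 116} = \frac{1}{115}$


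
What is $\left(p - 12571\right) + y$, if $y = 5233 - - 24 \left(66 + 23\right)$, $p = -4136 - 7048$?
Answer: $-16386$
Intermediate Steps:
$p = -11184$ ($p = -4136 - 7048 = -11184$)
$y = 7369$ ($y = 5233 - \left(-24\right) 89 = 5233 - -2136 = 5233 + 2136 = 7369$)
$\left(p - 12571\right) + y = \left(-11184 - 12571\right) + 7369 = -23755 + 7369 = -16386$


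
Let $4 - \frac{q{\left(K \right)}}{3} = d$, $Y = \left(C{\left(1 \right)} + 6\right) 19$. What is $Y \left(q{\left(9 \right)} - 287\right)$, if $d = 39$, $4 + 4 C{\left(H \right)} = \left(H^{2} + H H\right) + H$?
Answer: $-42826$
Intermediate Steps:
$C{\left(H \right)} = -1 + \frac{H^{2}}{2} + \frac{H}{4}$ ($C{\left(H \right)} = -1 + \frac{\left(H^{2} + H H\right) + H}{4} = -1 + \frac{\left(H^{2} + H^{2}\right) + H}{4} = -1 + \frac{2 H^{2} + H}{4} = -1 + \frac{H + 2 H^{2}}{4} = -1 + \left(\frac{H^{2}}{2} + \frac{H}{4}\right) = -1 + \frac{H^{2}}{2} + \frac{H}{4}$)
$Y = \frac{437}{4}$ ($Y = \left(\left(-1 + \frac{1^{2}}{2} + \frac{1}{4} \cdot 1\right) + 6\right) 19 = \left(\left(-1 + \frac{1}{2} \cdot 1 + \frac{1}{4}\right) + 6\right) 19 = \left(\left(-1 + \frac{1}{2} + \frac{1}{4}\right) + 6\right) 19 = \left(- \frac{1}{4} + 6\right) 19 = \frac{23}{4} \cdot 19 = \frac{437}{4} \approx 109.25$)
$q{\left(K \right)} = -105$ ($q{\left(K \right)} = 12 - 117 = -105$)
$Y \left(q{\left(9 \right)} - 287\right) = \frac{437 \left(-105 - 287\right)}{4} = \frac{437}{4} \left(-392\right) = -42826$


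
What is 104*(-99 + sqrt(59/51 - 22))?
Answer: -10296 + 104*I*sqrt(54213)/51 ≈ -10296.0 + 474.8*I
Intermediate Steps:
104*(-99 + sqrt(59/51 - 22)) = 104*(-99 + sqrt(-1063/51)) = 104*(-99 + I*sqrt(54213)/51) = -10296 + 104*I*sqrt(54213)/51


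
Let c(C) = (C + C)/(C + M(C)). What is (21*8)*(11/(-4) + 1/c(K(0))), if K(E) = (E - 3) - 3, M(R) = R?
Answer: -294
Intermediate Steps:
K(E) = -6 + E (K(E) = (-3 + E) - 3 = -6 + E)
c(C) = 1 (c(C) = (C + C)/(C + C) = (2*C)/((2*C)) = (2*C)*(1/(2*C)) = 1)
(21*8)*(11/(-4) + 1/c(K(0))) = (21*8)*(11/(-4) + 1/1) = 168*(11*(-¼) + 1*1) = 168*(-11/4 + 1) = 168*(-7/4) = -294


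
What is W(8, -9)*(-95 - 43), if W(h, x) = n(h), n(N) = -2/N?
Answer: 69/2 ≈ 34.500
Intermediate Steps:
W(h, x) = -2/h
W(8, -9)*(-95 - 43) = (-2/8)*(-95 - 43) = -2*⅛*(-138) = -¼*(-138) = 69/2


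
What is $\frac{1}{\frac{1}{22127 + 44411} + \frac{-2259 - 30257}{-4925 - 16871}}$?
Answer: $\frac{362565562}{540892851} \approx 0.67031$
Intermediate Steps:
$\frac{1}{\frac{1}{22127 + 44411} + \frac{-2259 - 30257}{-4925 - 16871}} = \frac{1}{\frac{1}{66538} - \frac{32516}{-21796}} = \frac{1}{\frac{1}{66538} - - \frac{8129}{5449}} = \frac{1}{\frac{1}{66538} + \frac{8129}{5449}} = \frac{1}{\frac{540892851}{362565562}} = \frac{362565562}{540892851}$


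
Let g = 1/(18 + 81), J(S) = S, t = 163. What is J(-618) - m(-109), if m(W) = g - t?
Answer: -45046/99 ≈ -455.01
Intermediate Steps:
g = 1/99 ≈ 0.010101
m(W) = -16136/99 (m(W) = 1/99 - 1*163 = 1/99 - 163 = -16136/99)
J(-618) - m(-109) = -618 - 1*(-16136/99) = -618 + 16136/99 = -45046/99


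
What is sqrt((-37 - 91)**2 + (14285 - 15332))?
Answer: 7*sqrt(313) ≈ 123.84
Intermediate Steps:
sqrt((-37 - 91)**2 + (14285 - 15332)) = sqrt((-128)**2 - 1047) = sqrt(16384 - 1047) = sqrt(15337) = 7*sqrt(313)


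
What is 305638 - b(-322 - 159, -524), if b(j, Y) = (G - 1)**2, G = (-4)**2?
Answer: 305413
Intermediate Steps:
G = 16
b(j, Y) = 225 (b(j, Y) = (16 - 1)**2 = 15**2 = 225)
305638 - b(-322 - 159, -524) = 305638 - 1*225 = 305638 - 225 = 305413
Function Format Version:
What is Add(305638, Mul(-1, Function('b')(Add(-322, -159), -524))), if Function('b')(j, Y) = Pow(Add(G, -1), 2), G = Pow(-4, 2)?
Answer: 305413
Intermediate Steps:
G = 16
Function('b')(j, Y) = 225 (Function('b')(j, Y) = Pow(Add(16, -1), 2) = Pow(15, 2) = 225)
Add(305638, Mul(-1, Function('b')(Add(-322, -159), -524))) = Add(305638, Mul(-1, 225)) = Add(305638, -225) = 305413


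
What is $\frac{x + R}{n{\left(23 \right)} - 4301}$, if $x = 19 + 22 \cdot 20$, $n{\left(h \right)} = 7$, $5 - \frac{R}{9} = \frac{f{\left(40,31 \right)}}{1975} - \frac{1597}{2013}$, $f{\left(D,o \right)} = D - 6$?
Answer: $- \frac{677170299}{5690516150} \approx -0.119$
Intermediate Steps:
$f{\left(D,o \right)} = -6 + D$
$R = \frac{68892024}{1325225}$ ($R = 45 - 9 \left(\frac{-6 + 40}{1975} - \frac{1597}{2013}\right) = 45 - 9 \left(34 \cdot \frac{1}{1975} - \frac{1597}{2013}\right) = 45 - 9 \left(\frac{34}{1975} - \frac{1597}{2013}\right) = 45 - - \frac{9256899}{1325225} = 45 + \frac{9256899}{1325225} = \frac{68892024}{1325225} \approx 51.985$)
$x = 459$ ($x = 19 + 440 = 459$)
$\frac{x + R}{n{\left(23 \right)} - 4301} = \frac{459 + \frac{68892024}{1325225}}{7 - 4301} = \frac{677170299}{1325225 \left(-4294\right)} = \frac{677170299}{1325225} \left(- \frac{1}{4294}\right) = - \frac{677170299}{5690516150}$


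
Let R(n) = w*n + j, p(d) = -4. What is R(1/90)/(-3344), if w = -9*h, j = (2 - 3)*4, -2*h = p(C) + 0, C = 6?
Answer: 21/16720 ≈ 0.0012560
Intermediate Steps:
h = 2 (h = -(-4 + 0)/2 = -1/2*(-4) = 2)
j = -4 (j = -1*4 = -4)
w = -18 (w = -9*2 = -18)
R(n) = -4 - 18*n (R(n) = -18*n - 4 = -4 - 18*n)
R(1/90)/(-3344) = (-4 - 18/90)/(-3344) = (-4 - 18*1/90)*(-1/3344) = (-4 - 1/5)*(-1/3344) = -21/5*(-1/3344) = 21/16720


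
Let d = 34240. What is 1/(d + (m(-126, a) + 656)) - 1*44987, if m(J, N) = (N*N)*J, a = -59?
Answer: -18161701771/403710 ≈ -44987.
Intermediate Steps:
m(J, N) = J*N² (m(J, N) = N²*J = J*N²)
1/(d + (m(-126, a) + 656)) - 1*44987 = 1/(34240 + (-126*(-59)² + 656)) - 1*44987 = 1/(34240 + (-126*3481 + 656)) - 44987 = 1/(34240 + (-438606 + 656)) - 44987 = 1/(34240 - 437950) - 44987 = 1/(-403710) - 44987 = -1/403710 - 44987 = -18161701771/403710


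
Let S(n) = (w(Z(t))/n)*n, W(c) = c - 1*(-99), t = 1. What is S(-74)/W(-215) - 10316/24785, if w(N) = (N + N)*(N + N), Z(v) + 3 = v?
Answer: -398304/718765 ≈ -0.55415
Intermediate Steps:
Z(v) = -3 + v
w(N) = 4*N² (w(N) = (2*N)*(2*N) = 4*N²)
W(c) = 99 + c (W(c) = c + 99 = 99 + c)
S(n) = 16 (S(n) = ((4*(-3 + 1)²)/n)*n = ((4*(-2)²)/n)*n = ((4*4)/n)*n = (16/n)*n = 16)
S(-74)/W(-215) - 10316/24785 = 16/(99 - 215) - 10316/24785 = 16/(-116) - 10316*1/24785 = 16*(-1/116) - 10316/24785 = -4/29 - 10316/24785 = -398304/718765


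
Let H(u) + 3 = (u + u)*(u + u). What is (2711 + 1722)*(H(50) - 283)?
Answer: 43062162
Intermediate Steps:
H(u) = -3 + 4*u**2 (H(u) = -3 + (u + u)*(u + u) = -3 + (2*u)*(2*u) = -3 + 4*u**2)
(2711 + 1722)*(H(50) - 283) = (2711 + 1722)*((-3 + 4*50**2) - 283) = 4433*((-3 + 4*2500) - 283) = 4433*((-3 + 10000) - 283) = 4433*(9997 - 283) = 4433*9714 = 43062162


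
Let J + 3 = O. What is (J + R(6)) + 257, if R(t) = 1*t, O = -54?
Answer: 206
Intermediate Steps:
R(t) = t
J = -57 (J = -3 - 54 = -57)
(J + R(6)) + 257 = (-57 + 6) + 257 = -51 + 257 = 206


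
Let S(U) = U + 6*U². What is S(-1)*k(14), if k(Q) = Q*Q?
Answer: 980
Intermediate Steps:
k(Q) = Q²
S(-1)*k(14) = -(1 + 6*(-1))*14² = -(1 - 6)*196 = -1*(-5)*196 = 5*196 = 980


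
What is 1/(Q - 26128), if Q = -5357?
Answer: -1/31485 ≈ -3.1761e-5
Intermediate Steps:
1/(Q - 26128) = 1/(-5357 - 26128) = 1/(-31485) = -1/31485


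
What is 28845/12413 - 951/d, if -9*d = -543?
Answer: -30193344/2246753 ≈ -13.439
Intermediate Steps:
d = 181/3 (d = -1/9*(-543) = 181/3 ≈ 60.333)
28845/12413 - 951/d = 28845/12413 - 951/181/3 = 28845*(1/12413) - 951*3/181 = 28845/12413 - 2853/181 = -30193344/2246753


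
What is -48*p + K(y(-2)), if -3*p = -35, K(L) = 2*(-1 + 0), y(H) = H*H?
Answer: -562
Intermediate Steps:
y(H) = H²
K(L) = -2 (K(L) = 2*(-1) = -2)
p = 35/3 (p = -⅓*(-35) = 35/3 ≈ 11.667)
-48*p + K(y(-2)) = -48*35/3 - 2 = -560 - 2 = -562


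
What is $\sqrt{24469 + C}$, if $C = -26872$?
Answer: $3 i \sqrt{267} \approx 49.02 i$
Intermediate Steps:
$\sqrt{24469 + C} = \sqrt{24469 - 26872} = \sqrt{-2403} = 3 i \sqrt{267}$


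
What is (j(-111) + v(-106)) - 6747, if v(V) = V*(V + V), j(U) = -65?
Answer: 15660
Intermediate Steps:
v(V) = 2*V² (v(V) = V*(2*V) = 2*V²)
(j(-111) + v(-106)) - 6747 = (-65 + 2*(-106)²) - 6747 = (-65 + 2*11236) - 6747 = (-65 + 22472) - 6747 = 22407 - 6747 = 15660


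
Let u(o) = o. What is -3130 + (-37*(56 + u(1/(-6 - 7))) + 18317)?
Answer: 170532/13 ≈ 13118.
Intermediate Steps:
-3130 + (-37*(56 + u(1/(-6 - 7))) + 18317) = -3130 + (-37*(56 + 1/(-6 - 7)) + 18317) = -3130 + (-37*(56 + 1/(-13)) + 18317) = -3130 + (-37*(56 - 1/13) + 18317) = -3130 + (-37*727/13 + 18317) = -3130 + (-26899/13 + 18317) = -3130 + 211222/13 = 170532/13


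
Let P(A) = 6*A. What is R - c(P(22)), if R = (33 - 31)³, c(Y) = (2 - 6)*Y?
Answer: 536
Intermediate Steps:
c(Y) = -4*Y
R = 8 (R = 2³ = 8)
R - c(P(22)) = 8 - (-4)*6*22 = 8 - (-4)*132 = 8 - 1*(-528) = 8 + 528 = 536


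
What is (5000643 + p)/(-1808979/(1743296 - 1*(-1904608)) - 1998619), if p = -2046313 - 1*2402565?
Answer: -134185716704/486051470237 ≈ -0.27607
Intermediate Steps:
p = -4448878 (p = -2046313 - 2402565 = -4448878)
(5000643 + p)/(-1808979/(1743296 - 1*(-1904608)) - 1998619) = (5000643 - 4448878)/(-1808979/(1743296 - 1*(-1904608)) - 1998619) = 551765/(-1808979/(1743296 + 1904608) - 1998619) = 551765/(-1808979/3647904 - 1998619) = 551765/(-1808979*1/3647904 - 1998619) = 551765/(-602993/1215968 - 1998619) = 551765/(-2430257351185/1215968) = 551765*(-1215968/2430257351185) = -134185716704/486051470237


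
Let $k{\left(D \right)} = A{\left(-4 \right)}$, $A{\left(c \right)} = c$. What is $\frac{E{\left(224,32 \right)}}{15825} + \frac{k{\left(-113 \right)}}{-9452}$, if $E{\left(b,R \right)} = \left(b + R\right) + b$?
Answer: $\frac{76671}{2492965} \approx 0.030755$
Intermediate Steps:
$E{\left(b,R \right)} = R + 2 b$ ($E{\left(b,R \right)} = \left(R + b\right) + b = R + 2 b$)
$k{\left(D \right)} = -4$
$\frac{E{\left(224,32 \right)}}{15825} + \frac{k{\left(-113 \right)}}{-9452} = \frac{32 + 2 \cdot 224}{15825} - \frac{4}{-9452} = \left(32 + 448\right) \frac{1}{15825} - - \frac{1}{2363} = 480 \cdot \frac{1}{15825} + \frac{1}{2363} = \frac{32}{1055} + \frac{1}{2363} = \frac{76671}{2492965}$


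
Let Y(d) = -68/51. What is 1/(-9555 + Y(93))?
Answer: -3/28669 ≈ -0.00010464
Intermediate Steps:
Y(d) = -4/3 (Y(d) = -68*1/51 = -4/3)
1/(-9555 + Y(93)) = 1/(-9555 - 4/3) = 1/(-28669/3) = -3/28669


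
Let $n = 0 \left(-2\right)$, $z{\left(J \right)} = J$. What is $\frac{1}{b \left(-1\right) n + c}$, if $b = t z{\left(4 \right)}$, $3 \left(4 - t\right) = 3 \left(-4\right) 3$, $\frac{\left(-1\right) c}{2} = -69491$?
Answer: $\frac{1}{138982} \approx 7.1952 \cdot 10^{-6}$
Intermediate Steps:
$c = 138982$ ($c = \left(-2\right) \left(-69491\right) = 138982$)
$t = 16$ ($t = 4 - \frac{3 \left(-4\right) 3}{3} = 4 - \frac{\left(-12\right) 3}{3} = 4 - -12 = 4 + 12 = 16$)
$n = 0$
$b = 64$ ($b = 16 \cdot 4 = 64$)
$\frac{1}{b \left(-1\right) n + c} = \frac{1}{64 \left(-1\right) 0 + 138982} = \frac{1}{\left(-64\right) 0 + 138982} = \frac{1}{0 + 138982} = \frac{1}{138982}$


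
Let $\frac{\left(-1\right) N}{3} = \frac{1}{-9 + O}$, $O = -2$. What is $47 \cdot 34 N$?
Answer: $\frac{4794}{11} \approx 435.82$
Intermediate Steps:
$N = \frac{3}{11}$ ($N = - \frac{3}{-9 - 2} = - \frac{3}{-11} = \left(-3\right) \left(- \frac{1}{11}\right) = \frac{3}{11} \approx 0.27273$)
$47 \cdot 34 N = 47 \cdot 34 \cdot \frac{3}{11} = 1598 \cdot \frac{3}{11} = \frac{4794}{11}$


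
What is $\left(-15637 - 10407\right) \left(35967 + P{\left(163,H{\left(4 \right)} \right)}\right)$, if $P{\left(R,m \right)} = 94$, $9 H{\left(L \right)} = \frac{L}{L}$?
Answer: $-939172684$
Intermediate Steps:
$H{\left(L \right)} = \frac{1}{9}$ ($H{\left(L \right)} = \frac{L \frac{1}{L}}{9} = \frac{1}{9} \cdot 1 = \frac{1}{9}$)
$\left(-15637 - 10407\right) \left(35967 + P{\left(163,H{\left(4 \right)} \right)}\right) = \left(-15637 - 10407\right) \left(35967 + 94\right) = \left(-26044\right) 36061 = -939172684$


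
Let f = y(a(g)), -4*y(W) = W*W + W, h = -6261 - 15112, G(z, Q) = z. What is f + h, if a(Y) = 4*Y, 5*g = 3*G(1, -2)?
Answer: -534376/25 ≈ -21375.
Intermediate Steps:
g = ⅗ (g = (3*1)/5 = (⅕)*3 = ⅗ ≈ 0.60000)
h = -21373
y(W) = -W/4 - W²/4 (y(W) = -(W*W + W)/4 = -(W² + W)/4 = -(W + W²)/4 = -W/4 - W²/4)
f = -51/25 (f = -4*(⅗)*(1 + 4*(⅗))/4 = -¼*12/5*(1 + 12/5) = -¼*12/5*17/5 = -51/25 ≈ -2.0400)
f + h = -51/25 - 21373 = -534376/25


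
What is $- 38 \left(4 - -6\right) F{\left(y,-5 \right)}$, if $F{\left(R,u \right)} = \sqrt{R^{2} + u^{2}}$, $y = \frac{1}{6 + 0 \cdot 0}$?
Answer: $- \frac{190 \sqrt{901}}{3} \approx -1901.1$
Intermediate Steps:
$y = \frac{1}{6}$ ($y = \frac{1}{6 + 0} = \frac{1}{6} \approx 0.16667$)
$- 38 \left(4 - -6\right) F{\left(y,-5 \right)} = - 38 \left(4 - -6\right) \sqrt{\left(\frac{1}{6}\right)^{2} + \left(-5\right)^{2}} = - 38 \left(4 + 6\right) \sqrt{\frac{1}{36} + 25} = \left(-38\right) 10 \sqrt{\frac{901}{36}} = - 380 \frac{\sqrt{901}}{6} = - \frac{190 \sqrt{901}}{3}$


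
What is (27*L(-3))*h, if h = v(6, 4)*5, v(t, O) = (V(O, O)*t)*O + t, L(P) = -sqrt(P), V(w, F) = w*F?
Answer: -52650*I*sqrt(3) ≈ -91193.0*I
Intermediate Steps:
V(w, F) = F*w
v(t, O) = t + t*O**3 (v(t, O) = ((O*O)*t)*O + t = (O**2*t)*O + t = (t*O**2)*O + t = t*O**3 + t = t + t*O**3)
h = 1950 (h = (6*(1 + 4**3))*5 = (6*(1 + 64))*5 = (6*65)*5 = 390*5 = 1950)
(27*L(-3))*h = (27*(-sqrt(-3)))*1950 = (27*(-I*sqrt(3)))*1950 = -27*I*sqrt(3)*1950 = -52650*I*sqrt(3)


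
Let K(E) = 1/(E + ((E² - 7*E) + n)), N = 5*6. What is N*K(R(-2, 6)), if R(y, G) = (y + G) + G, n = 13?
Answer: 30/53 ≈ 0.56604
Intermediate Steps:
R(y, G) = y + 2*G (R(y, G) = (G + y) + G = y + 2*G)
N = 30
K(E) = 1/(13 + E² - 6*E) (K(E) = 1/(E + ((E² - 7*E) + 13)) = 1/(E + (13 + E² - 7*E)) = 1/(13 + E² - 6*E))
N*K(R(-2, 6)) = 30/(13 + (-2 + 2*6)² - 6*(-2 + 2*6)) = 30/(13 + (-2 + 12)² - 6*(-2 + 12)) = 30/(13 + 10² - 6*10) = 30/(13 + 100 - 60) = 30/53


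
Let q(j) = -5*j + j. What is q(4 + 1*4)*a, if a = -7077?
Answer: 226464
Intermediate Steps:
q(j) = -4*j
q(4 + 1*4)*a = -4*(4 + 1*4)*(-7077) = -4*(4 + 4)*(-7077) = -4*8*(-7077) = -32*(-7077) = 226464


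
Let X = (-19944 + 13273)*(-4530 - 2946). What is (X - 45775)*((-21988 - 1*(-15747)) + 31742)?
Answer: 1270628662121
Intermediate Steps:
X = 49872396 (X = -6671*(-7476) = 49872396)
(X - 45775)*((-21988 - 1*(-15747)) + 31742) = (49872396 - 45775)*((-21988 - 1*(-15747)) + 31742) = 49826621*((-21988 + 15747) + 31742) = 49826621*(-6241 + 31742) = 49826621*25501 = 1270628662121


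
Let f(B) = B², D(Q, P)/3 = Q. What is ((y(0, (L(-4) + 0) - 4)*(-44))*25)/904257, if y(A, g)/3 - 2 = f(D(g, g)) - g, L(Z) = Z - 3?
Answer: -1212200/301419 ≈ -4.0216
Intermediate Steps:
L(Z) = -3 + Z
D(Q, P) = 3*Q
y(A, g) = 6 - 3*g + 27*g² (y(A, g) = 6 + 3*((3*g)² - g) = 6 + 3*(9*g² - g) = 6 + 3*(-g + 9*g²) = 6 + (-3*g + 27*g²) = 6 - 3*g + 27*g²)
((y(0, (L(-4) + 0) - 4)*(-44))*25)/904257 = (((6 - 3*(((-3 - 4) + 0) - 4) + 27*(((-3 - 4) + 0) - 4)²)*(-44))*25)/904257 = (((6 - 3*((-7 + 0) - 4) + 27*((-7 + 0) - 4)²)*(-44))*25)*(1/904257) = (((6 - 3*(-7 - 4) + 27*(-7 - 4)²)*(-44))*25)*(1/904257) = (((6 - 3*(-11) + 27*(-11)²)*(-44))*25)*(1/904257) = (((6 + 33 + 27*121)*(-44))*25)*(1/904257) = (((6 + 33 + 3267)*(-44))*25)*(1/904257) = ((3306*(-44))*25)*(1/904257) = -145464*25*(1/904257) = -3636600*1/904257 = -1212200/301419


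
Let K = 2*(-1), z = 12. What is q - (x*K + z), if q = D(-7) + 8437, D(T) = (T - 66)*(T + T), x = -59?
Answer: 9329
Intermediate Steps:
D(T) = 2*T*(-66 + T) (D(T) = (-66 + T)*(2*T) = 2*T*(-66 + T))
K = -2
q = 9459 (q = 2*(-7)*(-66 - 7) + 8437 = 2*(-7)*(-73) + 8437 = 1022 + 8437 = 9459)
q - (x*K + z) = 9459 - (-59*(-2) + 12) = 9459 - (118 + 12) = 9459 - 1*130 = 9459 - 130 = 9329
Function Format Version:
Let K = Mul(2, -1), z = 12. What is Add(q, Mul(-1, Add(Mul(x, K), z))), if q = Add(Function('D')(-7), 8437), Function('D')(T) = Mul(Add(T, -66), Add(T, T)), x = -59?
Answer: 9329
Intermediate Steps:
Function('D')(T) = Mul(2, T, Add(-66, T)) (Function('D')(T) = Mul(Add(-66, T), Mul(2, T)) = Mul(2, T, Add(-66, T)))
K = -2
q = 9459 (q = Add(Mul(2, -7, Add(-66, -7)), 8437) = Add(Mul(2, -7, -73), 8437) = Add(1022, 8437) = 9459)
Add(q, Mul(-1, Add(Mul(x, K), z))) = Add(9459, Mul(-1, Add(Mul(-59, -2), 12))) = Add(9459, Mul(-1, Add(118, 12))) = Add(9459, Mul(-1, 130)) = Add(9459, -130) = 9329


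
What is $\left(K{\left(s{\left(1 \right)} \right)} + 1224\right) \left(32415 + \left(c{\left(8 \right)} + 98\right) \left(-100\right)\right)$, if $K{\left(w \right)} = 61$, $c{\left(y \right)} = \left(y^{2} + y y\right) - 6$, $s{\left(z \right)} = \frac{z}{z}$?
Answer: $13383275$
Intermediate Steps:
$s{\left(z \right)} = 1$
$c{\left(y \right)} = -6 + 2 y^{2}$ ($c{\left(y \right)} = \left(y^{2} + y^{2}\right) - 6 = 2 y^{2} - 6 = -6 + 2 y^{2}$)
$\left(K{\left(s{\left(1 \right)} \right)} + 1224\right) \left(32415 + \left(c{\left(8 \right)} + 98\right) \left(-100\right)\right) = \left(61 + 1224\right) \left(32415 + \left(\left(-6 + 2 \cdot 8^{2}\right) + 98\right) \left(-100\right)\right) = 1285 \left(32415 + \left(\left(-6 + 2 \cdot 64\right) + 98\right) \left(-100\right)\right) = 1285 \left(32415 + \left(\left(-6 + 128\right) + 98\right) \left(-100\right)\right) = 1285 \left(32415 + \left(122 + 98\right) \left(-100\right)\right) = 1285 \left(32415 + 220 \left(-100\right)\right) = 1285 \left(32415 - 22000\right) = 1285 \cdot 10415 = 13383275$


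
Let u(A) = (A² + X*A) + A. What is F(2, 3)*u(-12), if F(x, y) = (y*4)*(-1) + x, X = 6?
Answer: -600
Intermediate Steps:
u(A) = A² + 7*A (u(A) = (A² + 6*A) + A = A² + 7*A)
F(x, y) = x - 4*y (F(x, y) = (4*y)*(-1) + x = -4*y + x = x - 4*y)
F(2, 3)*u(-12) = (2 - 4*3)*(-12*(7 - 12)) = (2 - 12)*(-12*(-5)) = -10*60 = -600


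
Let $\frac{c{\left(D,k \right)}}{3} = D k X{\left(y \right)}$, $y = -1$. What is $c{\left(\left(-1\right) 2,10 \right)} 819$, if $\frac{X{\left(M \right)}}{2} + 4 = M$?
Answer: $491400$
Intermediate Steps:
$X{\left(M \right)} = -8 + 2 M$
$c{\left(D,k \right)} = - 30 D k$ ($c{\left(D,k \right)} = 3 D k \left(-8 + 2 \left(-1\right)\right) = 3 D k \left(-8 - 2\right) = 3 D k \left(-10\right) = 3 \left(- 10 D k\right) = - 30 D k$)
$c{\left(\left(-1\right) 2,10 \right)} 819 = \left(-30\right) \left(\left(-1\right) 2\right) 10 \cdot 819 = \left(-30\right) \left(-2\right) 10 \cdot 819 = 600 \cdot 819 = 491400$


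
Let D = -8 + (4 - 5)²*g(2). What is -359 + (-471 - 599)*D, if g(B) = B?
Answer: 6061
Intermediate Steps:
D = -6 (D = -8 + (4 - 5)²*2 = -8 + (-1)²*2 = -8 + 1*2 = -8 + 2 = -6)
-359 + (-471 - 599)*D = -359 + (-471 - 599)*(-6) = -359 - 1070*(-6) = -359 + 6420 = 6061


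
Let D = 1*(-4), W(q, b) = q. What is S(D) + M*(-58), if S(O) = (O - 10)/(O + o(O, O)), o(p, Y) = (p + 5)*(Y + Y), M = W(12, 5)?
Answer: -4169/6 ≈ -694.83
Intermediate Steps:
D = -4
M = 12
o(p, Y) = 2*Y*(5 + p) (o(p, Y) = (5 + p)*(2*Y) = 2*Y*(5 + p))
S(O) = (-10 + O)/(O + 2*O*(5 + O)) (S(O) = (O - 10)/(O + 2*O*(5 + O)) = (-10 + O)/(O + 2*O*(5 + O)))
S(D) + M*(-58) = (-10 - 4)/((-4)*(11 + 2*(-4))) + 12*(-58) = -¼*(-14)/(11 - 8) - 696 = -¼*(-14)/3 - 696 = -¼*⅓*(-14) - 696 = 7/6 - 696 = -4169/6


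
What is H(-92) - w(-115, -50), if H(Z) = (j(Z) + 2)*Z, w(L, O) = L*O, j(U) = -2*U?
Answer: -22862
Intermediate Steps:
H(Z) = Z*(2 - 2*Z) (H(Z) = (-2*Z + 2)*Z = (2 - 2*Z)*Z = Z*(2 - 2*Z))
H(-92) - w(-115, -50) = 2*(-92)*(1 - 1*(-92)) - (-115)*(-50) = 2*(-92)*(1 + 92) - 1*5750 = 2*(-92)*93 - 5750 = -17112 - 5750 = -22862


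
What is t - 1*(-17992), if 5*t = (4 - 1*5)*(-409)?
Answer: 90369/5 ≈ 18074.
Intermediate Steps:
t = 409/5 (t = ((4 - 1*5)*(-409))/5 = ((4 - 5)*(-409))/5 = (-1*(-409))/5 = (⅕)*409 = 409/5 ≈ 81.800)
t - 1*(-17992) = 409/5 - 1*(-17992) = 409/5 + 17992 = 90369/5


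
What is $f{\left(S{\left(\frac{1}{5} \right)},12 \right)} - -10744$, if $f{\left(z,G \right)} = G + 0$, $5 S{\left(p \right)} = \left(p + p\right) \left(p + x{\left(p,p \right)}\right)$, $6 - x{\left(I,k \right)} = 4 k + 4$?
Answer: $10756$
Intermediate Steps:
$x{\left(I,k \right)} = 2 - 4 k$ ($x{\left(I,k \right)} = 6 - \left(4 k + 4\right) = 6 - \left(4 + 4 k\right) = 2 - 4 k$)
$S{\left(p \right)} = \frac{2 p \left(2 - 3 p\right)}{5}$ ($S{\left(p \right)} = \frac{\left(p + p\right) \left(p - \left(-2 + 4 p\right)\right)}{5} = \frac{2 p \left(2 - 3 p\right)}{5}$)
$f{\left(z,G \right)} = G$
$f{\left(S{\left(\frac{1}{5} \right)},12 \right)} - -10744 = 12 - -10744 = 12 + 10744 = 10756$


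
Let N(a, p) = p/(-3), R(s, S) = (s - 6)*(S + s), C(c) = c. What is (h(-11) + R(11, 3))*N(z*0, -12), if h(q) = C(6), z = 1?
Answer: 304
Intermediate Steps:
R(s, S) = (-6 + s)*(S + s)
N(a, p) = -p/3 (N(a, p) = p*(-⅓) = -p/3)
h(q) = 6
(h(-11) + R(11, 3))*N(z*0, -12) = (6 + (11² - 6*3 - 6*11 + 3*11))*(-⅓*(-12)) = (6 + (121 - 18 - 66 + 33))*4 = (6 + 70)*4 = 76*4 = 304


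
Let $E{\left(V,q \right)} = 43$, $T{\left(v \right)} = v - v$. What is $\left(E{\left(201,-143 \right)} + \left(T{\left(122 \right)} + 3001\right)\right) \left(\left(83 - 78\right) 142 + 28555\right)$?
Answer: $89082660$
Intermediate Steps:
$T{\left(v \right)} = 0$
$\left(E{\left(201,-143 \right)} + \left(T{\left(122 \right)} + 3001\right)\right) \left(\left(83 - 78\right) 142 + 28555\right) = \left(43 + \left(0 + 3001\right)\right) \left(\left(83 - 78\right) 142 + 28555\right) = \left(43 + 3001\right) \left(5 \cdot 142 + 28555\right) = 3044 \left(710 + 28555\right) = 3044 \cdot 29265 = 89082660$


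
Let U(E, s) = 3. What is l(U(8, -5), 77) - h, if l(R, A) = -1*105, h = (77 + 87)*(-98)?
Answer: 15967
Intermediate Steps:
h = -16072 (h = 164*(-98) = -16072)
l(R, A) = -105
l(U(8, -5), 77) - h = -105 - 1*(-16072) = -105 + 16072 = 15967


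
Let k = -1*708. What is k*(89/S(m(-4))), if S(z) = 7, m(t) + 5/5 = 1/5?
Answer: -63012/7 ≈ -9001.7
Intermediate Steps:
m(t) = -⅘ (m(t) = -1 + 1/5 = -1 + ⅕ = -⅘)
k = -708
k*(89/S(m(-4))) = -63012/7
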